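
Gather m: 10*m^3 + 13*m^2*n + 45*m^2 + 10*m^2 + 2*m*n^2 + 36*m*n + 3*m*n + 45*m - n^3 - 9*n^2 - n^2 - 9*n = 10*m^3 + m^2*(13*n + 55) + m*(2*n^2 + 39*n + 45) - n^3 - 10*n^2 - 9*n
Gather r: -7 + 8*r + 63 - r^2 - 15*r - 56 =-r^2 - 7*r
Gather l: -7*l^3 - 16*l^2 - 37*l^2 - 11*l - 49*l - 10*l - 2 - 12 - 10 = -7*l^3 - 53*l^2 - 70*l - 24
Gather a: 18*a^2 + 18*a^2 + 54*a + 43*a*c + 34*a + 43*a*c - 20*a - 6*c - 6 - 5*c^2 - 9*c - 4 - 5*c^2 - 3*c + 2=36*a^2 + a*(86*c + 68) - 10*c^2 - 18*c - 8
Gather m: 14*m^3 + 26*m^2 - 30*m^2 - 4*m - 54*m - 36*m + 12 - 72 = 14*m^3 - 4*m^2 - 94*m - 60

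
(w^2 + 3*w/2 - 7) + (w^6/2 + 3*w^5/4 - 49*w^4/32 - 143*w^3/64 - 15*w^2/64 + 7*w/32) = w^6/2 + 3*w^5/4 - 49*w^4/32 - 143*w^3/64 + 49*w^2/64 + 55*w/32 - 7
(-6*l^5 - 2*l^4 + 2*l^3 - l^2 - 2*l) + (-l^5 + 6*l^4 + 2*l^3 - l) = -7*l^5 + 4*l^4 + 4*l^3 - l^2 - 3*l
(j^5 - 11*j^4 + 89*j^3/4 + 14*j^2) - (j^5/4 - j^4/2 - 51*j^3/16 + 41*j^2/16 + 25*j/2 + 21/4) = 3*j^5/4 - 21*j^4/2 + 407*j^3/16 + 183*j^2/16 - 25*j/2 - 21/4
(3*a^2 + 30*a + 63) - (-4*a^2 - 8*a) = 7*a^2 + 38*a + 63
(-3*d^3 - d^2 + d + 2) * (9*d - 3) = -27*d^4 + 12*d^2 + 15*d - 6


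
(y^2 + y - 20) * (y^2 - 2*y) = y^4 - y^3 - 22*y^2 + 40*y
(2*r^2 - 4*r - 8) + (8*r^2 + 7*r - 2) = 10*r^2 + 3*r - 10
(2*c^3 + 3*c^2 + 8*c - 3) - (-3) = 2*c^3 + 3*c^2 + 8*c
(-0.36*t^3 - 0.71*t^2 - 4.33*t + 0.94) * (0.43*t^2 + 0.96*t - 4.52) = -0.1548*t^5 - 0.6509*t^4 - 0.9163*t^3 - 0.5434*t^2 + 20.474*t - 4.2488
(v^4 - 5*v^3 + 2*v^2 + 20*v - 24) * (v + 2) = v^5 - 3*v^4 - 8*v^3 + 24*v^2 + 16*v - 48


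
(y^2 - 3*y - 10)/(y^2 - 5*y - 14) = (y - 5)/(y - 7)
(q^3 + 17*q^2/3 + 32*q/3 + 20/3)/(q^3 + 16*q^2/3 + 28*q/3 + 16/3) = (3*q + 5)/(3*q + 4)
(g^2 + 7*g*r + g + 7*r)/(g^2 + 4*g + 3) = (g + 7*r)/(g + 3)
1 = 1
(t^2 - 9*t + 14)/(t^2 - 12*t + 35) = (t - 2)/(t - 5)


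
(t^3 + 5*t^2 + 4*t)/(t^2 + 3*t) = (t^2 + 5*t + 4)/(t + 3)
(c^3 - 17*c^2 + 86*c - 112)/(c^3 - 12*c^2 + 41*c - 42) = (c - 8)/(c - 3)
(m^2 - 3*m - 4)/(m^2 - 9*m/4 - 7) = 4*(m + 1)/(4*m + 7)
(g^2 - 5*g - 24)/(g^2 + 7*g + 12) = (g - 8)/(g + 4)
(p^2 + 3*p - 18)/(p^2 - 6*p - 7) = (-p^2 - 3*p + 18)/(-p^2 + 6*p + 7)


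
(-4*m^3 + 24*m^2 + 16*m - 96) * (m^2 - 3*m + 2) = -4*m^5 + 36*m^4 - 64*m^3 - 96*m^2 + 320*m - 192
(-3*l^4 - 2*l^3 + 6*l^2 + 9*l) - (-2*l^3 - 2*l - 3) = -3*l^4 + 6*l^2 + 11*l + 3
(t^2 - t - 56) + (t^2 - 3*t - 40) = 2*t^2 - 4*t - 96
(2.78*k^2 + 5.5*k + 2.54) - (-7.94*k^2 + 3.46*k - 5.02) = 10.72*k^2 + 2.04*k + 7.56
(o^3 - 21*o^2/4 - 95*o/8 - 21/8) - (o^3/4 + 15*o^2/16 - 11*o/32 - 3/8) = 3*o^3/4 - 99*o^2/16 - 369*o/32 - 9/4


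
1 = 1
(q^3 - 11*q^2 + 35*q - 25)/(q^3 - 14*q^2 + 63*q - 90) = (q^2 - 6*q + 5)/(q^2 - 9*q + 18)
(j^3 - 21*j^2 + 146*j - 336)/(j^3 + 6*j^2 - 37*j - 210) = (j^2 - 15*j + 56)/(j^2 + 12*j + 35)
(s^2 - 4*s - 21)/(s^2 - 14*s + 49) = (s + 3)/(s - 7)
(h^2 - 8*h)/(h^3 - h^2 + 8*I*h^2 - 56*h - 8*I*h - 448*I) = h/(h^2 + h*(7 + 8*I) + 56*I)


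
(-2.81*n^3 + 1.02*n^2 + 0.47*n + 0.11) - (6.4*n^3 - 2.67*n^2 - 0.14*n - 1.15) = -9.21*n^3 + 3.69*n^2 + 0.61*n + 1.26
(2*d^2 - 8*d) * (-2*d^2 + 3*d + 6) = -4*d^4 + 22*d^3 - 12*d^2 - 48*d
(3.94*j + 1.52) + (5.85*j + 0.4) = 9.79*j + 1.92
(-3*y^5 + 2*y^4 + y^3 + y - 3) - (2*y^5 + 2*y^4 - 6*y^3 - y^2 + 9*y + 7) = -5*y^5 + 7*y^3 + y^2 - 8*y - 10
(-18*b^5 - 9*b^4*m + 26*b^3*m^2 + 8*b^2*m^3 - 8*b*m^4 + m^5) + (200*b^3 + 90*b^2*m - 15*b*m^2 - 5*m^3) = -18*b^5 - 9*b^4*m + 26*b^3*m^2 + 200*b^3 + 8*b^2*m^3 + 90*b^2*m - 8*b*m^4 - 15*b*m^2 + m^5 - 5*m^3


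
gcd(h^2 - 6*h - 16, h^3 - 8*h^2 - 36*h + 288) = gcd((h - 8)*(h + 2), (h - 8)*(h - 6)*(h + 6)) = h - 8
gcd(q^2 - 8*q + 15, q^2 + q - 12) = q - 3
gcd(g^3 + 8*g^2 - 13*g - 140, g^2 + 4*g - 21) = g + 7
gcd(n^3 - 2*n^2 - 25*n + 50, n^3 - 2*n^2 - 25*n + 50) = n^3 - 2*n^2 - 25*n + 50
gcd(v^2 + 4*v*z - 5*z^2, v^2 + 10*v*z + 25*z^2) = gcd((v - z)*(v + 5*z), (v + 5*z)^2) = v + 5*z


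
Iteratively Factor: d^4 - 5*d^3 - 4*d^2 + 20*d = (d - 5)*(d^3 - 4*d) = (d - 5)*(d + 2)*(d^2 - 2*d) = d*(d - 5)*(d + 2)*(d - 2)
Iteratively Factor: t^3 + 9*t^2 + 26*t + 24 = (t + 4)*(t^2 + 5*t + 6) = (t + 2)*(t + 4)*(t + 3)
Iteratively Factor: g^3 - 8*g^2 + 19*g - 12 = (g - 4)*(g^2 - 4*g + 3) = (g - 4)*(g - 1)*(g - 3)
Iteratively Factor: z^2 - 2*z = (z)*(z - 2)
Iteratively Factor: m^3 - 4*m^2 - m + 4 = (m - 1)*(m^2 - 3*m - 4) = (m - 1)*(m + 1)*(m - 4)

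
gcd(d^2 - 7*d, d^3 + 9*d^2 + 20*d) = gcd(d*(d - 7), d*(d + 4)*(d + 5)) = d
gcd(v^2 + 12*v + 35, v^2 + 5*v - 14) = v + 7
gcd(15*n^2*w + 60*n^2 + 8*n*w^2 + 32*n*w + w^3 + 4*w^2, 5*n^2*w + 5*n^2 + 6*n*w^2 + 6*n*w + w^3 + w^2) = 5*n + w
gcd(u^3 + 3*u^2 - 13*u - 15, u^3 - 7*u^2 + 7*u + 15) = u^2 - 2*u - 3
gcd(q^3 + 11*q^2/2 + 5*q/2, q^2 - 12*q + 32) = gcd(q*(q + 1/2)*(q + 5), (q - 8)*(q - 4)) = 1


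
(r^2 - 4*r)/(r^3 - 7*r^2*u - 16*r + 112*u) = r/(r^2 - 7*r*u + 4*r - 28*u)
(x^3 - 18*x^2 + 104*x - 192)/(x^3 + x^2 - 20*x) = (x^2 - 14*x + 48)/(x*(x + 5))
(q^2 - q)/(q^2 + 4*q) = (q - 1)/(q + 4)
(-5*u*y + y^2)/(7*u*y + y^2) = (-5*u + y)/(7*u + y)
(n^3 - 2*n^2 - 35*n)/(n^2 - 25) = n*(n - 7)/(n - 5)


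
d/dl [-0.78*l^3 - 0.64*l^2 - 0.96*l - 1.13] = -2.34*l^2 - 1.28*l - 0.96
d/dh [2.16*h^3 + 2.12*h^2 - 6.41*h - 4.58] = 6.48*h^2 + 4.24*h - 6.41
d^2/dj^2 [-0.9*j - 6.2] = 0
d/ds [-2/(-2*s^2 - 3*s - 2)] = 2*(-4*s - 3)/(2*s^2 + 3*s + 2)^2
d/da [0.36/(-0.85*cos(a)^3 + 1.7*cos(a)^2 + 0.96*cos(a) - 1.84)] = (-0.918*cos(a)^2 + 1.224*cos(a) + 0.3456)*sin(a)/(0.85*cos(a)^3 - 1.7*cos(a)^2 - 0.96*cos(a) + 1.84)^2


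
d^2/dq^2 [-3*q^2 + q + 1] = -6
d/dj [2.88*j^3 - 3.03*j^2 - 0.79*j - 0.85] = 8.64*j^2 - 6.06*j - 0.79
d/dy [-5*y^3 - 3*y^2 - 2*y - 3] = -15*y^2 - 6*y - 2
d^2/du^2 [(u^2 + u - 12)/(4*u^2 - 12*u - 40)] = (2*u^3 - 3*u^2 + 69*u - 79)/(u^6 - 9*u^5 - 3*u^4 + 153*u^3 + 30*u^2 - 900*u - 1000)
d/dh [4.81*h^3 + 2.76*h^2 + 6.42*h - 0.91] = 14.43*h^2 + 5.52*h + 6.42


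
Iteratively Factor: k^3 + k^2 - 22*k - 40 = (k + 2)*(k^2 - k - 20) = (k + 2)*(k + 4)*(k - 5)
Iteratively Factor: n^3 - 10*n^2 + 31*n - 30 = (n - 5)*(n^2 - 5*n + 6) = (n - 5)*(n - 3)*(n - 2)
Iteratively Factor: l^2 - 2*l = (l)*(l - 2)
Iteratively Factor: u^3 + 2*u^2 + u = (u + 1)*(u^2 + u) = u*(u + 1)*(u + 1)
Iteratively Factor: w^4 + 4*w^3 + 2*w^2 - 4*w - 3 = (w + 1)*(w^3 + 3*w^2 - w - 3) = (w - 1)*(w + 1)*(w^2 + 4*w + 3) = (w - 1)*(w + 1)^2*(w + 3)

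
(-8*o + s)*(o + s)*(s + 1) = -8*o^2*s - 8*o^2 - 7*o*s^2 - 7*o*s + s^3 + s^2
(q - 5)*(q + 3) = q^2 - 2*q - 15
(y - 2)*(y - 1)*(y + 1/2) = y^3 - 5*y^2/2 + y/2 + 1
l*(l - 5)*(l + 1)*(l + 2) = l^4 - 2*l^3 - 13*l^2 - 10*l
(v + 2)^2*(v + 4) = v^3 + 8*v^2 + 20*v + 16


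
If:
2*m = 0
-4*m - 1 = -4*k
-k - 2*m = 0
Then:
No Solution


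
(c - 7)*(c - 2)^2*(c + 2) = c^4 - 9*c^3 + 10*c^2 + 36*c - 56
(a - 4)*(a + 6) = a^2 + 2*a - 24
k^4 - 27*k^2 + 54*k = k*(k - 3)^2*(k + 6)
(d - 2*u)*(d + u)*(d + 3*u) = d^3 + 2*d^2*u - 5*d*u^2 - 6*u^3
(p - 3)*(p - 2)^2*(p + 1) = p^4 - 6*p^3 + 9*p^2 + 4*p - 12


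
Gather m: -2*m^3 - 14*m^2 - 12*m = -2*m^3 - 14*m^2 - 12*m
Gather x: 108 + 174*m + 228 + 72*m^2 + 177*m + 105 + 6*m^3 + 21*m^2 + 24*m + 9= 6*m^3 + 93*m^2 + 375*m + 450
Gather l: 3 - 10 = -7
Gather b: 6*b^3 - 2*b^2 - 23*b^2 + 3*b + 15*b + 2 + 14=6*b^3 - 25*b^2 + 18*b + 16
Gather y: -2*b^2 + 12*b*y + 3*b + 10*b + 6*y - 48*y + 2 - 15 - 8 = -2*b^2 + 13*b + y*(12*b - 42) - 21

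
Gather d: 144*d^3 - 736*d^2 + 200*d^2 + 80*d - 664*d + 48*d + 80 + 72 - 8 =144*d^3 - 536*d^2 - 536*d + 144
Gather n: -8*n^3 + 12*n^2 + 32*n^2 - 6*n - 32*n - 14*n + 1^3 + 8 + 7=-8*n^3 + 44*n^2 - 52*n + 16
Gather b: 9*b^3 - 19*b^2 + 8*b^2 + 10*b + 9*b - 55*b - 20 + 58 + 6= 9*b^3 - 11*b^2 - 36*b + 44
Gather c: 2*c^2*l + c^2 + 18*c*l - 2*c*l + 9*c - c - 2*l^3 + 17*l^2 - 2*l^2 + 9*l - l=c^2*(2*l + 1) + c*(16*l + 8) - 2*l^3 + 15*l^2 + 8*l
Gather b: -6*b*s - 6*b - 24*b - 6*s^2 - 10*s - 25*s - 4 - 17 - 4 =b*(-6*s - 30) - 6*s^2 - 35*s - 25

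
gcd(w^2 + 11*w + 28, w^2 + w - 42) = w + 7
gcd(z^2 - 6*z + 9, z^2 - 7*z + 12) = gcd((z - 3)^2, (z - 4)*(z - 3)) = z - 3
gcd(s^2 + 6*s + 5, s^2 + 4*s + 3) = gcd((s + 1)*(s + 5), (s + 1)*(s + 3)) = s + 1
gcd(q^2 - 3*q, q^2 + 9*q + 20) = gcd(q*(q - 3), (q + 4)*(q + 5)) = 1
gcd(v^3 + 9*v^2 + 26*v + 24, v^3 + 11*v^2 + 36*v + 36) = v^2 + 5*v + 6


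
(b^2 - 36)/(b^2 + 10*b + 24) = (b - 6)/(b + 4)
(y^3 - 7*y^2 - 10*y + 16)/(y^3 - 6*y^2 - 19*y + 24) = (y + 2)/(y + 3)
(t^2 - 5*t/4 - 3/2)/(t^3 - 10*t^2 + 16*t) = (t + 3/4)/(t*(t - 8))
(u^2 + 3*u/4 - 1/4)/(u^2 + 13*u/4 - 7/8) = 2*(u + 1)/(2*u + 7)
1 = 1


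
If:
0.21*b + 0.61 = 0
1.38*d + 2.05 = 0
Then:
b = -2.90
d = -1.49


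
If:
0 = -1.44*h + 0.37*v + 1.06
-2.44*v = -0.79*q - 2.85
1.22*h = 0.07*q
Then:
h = -2.30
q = -40.14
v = -11.83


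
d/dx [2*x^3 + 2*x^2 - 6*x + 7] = 6*x^2 + 4*x - 6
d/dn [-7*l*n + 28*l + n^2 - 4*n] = -7*l + 2*n - 4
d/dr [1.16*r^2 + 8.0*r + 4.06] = 2.32*r + 8.0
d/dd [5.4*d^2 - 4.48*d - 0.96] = 10.8*d - 4.48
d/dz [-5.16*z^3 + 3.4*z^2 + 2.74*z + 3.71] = -15.48*z^2 + 6.8*z + 2.74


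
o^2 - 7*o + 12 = (o - 4)*(o - 3)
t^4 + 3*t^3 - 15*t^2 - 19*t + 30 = (t - 3)*(t - 1)*(t + 2)*(t + 5)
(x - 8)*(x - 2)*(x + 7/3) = x^3 - 23*x^2/3 - 22*x/3 + 112/3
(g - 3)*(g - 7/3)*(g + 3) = g^3 - 7*g^2/3 - 9*g + 21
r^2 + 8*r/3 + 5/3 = (r + 1)*(r + 5/3)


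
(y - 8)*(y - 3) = y^2 - 11*y + 24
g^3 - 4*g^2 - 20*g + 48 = (g - 6)*(g - 2)*(g + 4)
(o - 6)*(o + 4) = o^2 - 2*o - 24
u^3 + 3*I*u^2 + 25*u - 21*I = (u - 3*I)*(u - I)*(u + 7*I)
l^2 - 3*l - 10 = (l - 5)*(l + 2)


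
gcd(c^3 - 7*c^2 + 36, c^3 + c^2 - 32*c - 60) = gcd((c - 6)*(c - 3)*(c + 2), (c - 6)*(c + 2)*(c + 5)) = c^2 - 4*c - 12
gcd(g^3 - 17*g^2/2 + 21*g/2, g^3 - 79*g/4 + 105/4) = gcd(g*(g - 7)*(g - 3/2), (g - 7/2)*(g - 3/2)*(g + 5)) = g - 3/2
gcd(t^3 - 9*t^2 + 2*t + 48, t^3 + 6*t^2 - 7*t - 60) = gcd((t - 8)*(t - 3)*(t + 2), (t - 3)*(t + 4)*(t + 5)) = t - 3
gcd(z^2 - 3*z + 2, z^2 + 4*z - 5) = z - 1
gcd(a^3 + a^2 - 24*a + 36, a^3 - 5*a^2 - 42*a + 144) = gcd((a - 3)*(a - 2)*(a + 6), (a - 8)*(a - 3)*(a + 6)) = a^2 + 3*a - 18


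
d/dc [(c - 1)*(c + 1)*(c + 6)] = 3*c^2 + 12*c - 1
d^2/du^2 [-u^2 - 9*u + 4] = -2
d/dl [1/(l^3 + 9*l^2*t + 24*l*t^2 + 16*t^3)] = 3*(-l^2 - 6*l*t - 8*t^2)/(l^3 + 9*l^2*t + 24*l*t^2 + 16*t^3)^2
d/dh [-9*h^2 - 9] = -18*h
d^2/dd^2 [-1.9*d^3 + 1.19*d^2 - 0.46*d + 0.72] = 2.38 - 11.4*d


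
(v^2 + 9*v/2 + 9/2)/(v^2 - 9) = (v + 3/2)/(v - 3)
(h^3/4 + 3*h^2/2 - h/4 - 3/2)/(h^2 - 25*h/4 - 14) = (-h^3 - 6*h^2 + h + 6)/(-4*h^2 + 25*h + 56)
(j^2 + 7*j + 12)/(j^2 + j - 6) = (j + 4)/(j - 2)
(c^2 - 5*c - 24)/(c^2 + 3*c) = (c - 8)/c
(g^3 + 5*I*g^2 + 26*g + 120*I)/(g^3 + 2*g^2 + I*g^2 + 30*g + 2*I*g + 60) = (g + 4*I)/(g + 2)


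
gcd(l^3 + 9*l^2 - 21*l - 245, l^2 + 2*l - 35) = l^2 + 2*l - 35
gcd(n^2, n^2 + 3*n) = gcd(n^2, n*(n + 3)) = n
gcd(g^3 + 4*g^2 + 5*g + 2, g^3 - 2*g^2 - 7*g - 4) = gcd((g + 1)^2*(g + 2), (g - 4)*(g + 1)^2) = g^2 + 2*g + 1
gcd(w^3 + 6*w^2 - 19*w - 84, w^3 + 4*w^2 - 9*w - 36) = w + 3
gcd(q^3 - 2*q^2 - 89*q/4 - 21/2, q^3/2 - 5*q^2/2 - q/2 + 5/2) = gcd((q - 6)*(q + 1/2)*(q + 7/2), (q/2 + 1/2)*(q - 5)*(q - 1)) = 1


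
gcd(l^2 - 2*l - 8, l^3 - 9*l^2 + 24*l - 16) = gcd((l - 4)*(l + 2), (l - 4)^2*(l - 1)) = l - 4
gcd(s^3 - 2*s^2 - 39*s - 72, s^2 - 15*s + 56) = s - 8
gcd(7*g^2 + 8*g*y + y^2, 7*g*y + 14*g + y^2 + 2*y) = 7*g + y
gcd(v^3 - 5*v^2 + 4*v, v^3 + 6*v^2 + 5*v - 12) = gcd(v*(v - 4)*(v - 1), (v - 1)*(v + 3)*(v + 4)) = v - 1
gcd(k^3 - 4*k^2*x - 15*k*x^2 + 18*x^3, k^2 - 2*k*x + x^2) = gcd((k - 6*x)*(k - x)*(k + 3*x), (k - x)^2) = -k + x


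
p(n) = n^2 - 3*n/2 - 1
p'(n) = 2*n - 3/2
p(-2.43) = 8.55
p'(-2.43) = -6.36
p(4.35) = 11.40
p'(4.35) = 7.20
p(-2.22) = 7.26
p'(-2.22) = -5.94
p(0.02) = -1.03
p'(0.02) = -1.46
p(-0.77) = 0.75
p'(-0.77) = -3.04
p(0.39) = -1.43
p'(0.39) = -0.72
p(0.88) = -1.55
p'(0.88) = 0.26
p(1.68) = -0.70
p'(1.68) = 1.86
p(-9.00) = 93.50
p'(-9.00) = -19.50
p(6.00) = 26.00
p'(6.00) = 10.50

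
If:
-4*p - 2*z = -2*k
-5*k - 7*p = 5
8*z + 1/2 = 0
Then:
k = -167/272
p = -75/272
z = -1/16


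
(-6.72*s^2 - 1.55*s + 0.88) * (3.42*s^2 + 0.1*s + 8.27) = -22.9824*s^4 - 5.973*s^3 - 52.7198*s^2 - 12.7305*s + 7.2776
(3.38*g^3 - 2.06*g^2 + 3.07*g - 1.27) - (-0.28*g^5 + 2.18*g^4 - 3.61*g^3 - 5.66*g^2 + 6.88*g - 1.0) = 0.28*g^5 - 2.18*g^4 + 6.99*g^3 + 3.6*g^2 - 3.81*g - 0.27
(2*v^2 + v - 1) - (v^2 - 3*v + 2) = v^2 + 4*v - 3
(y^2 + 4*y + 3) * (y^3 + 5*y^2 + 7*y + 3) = y^5 + 9*y^4 + 30*y^3 + 46*y^2 + 33*y + 9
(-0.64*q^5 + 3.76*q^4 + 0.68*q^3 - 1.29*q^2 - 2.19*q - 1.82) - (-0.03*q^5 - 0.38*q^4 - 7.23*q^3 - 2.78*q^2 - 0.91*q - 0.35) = -0.61*q^5 + 4.14*q^4 + 7.91*q^3 + 1.49*q^2 - 1.28*q - 1.47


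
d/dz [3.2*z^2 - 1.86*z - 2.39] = 6.4*z - 1.86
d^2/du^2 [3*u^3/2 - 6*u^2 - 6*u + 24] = 9*u - 12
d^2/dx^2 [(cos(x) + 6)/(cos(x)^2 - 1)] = (-22*cos(x) + 96*cos(2*x) + 21*cos(3*x) + 48*cos(4*x) + cos(5*x) - 144)/(16*sin(x)^6)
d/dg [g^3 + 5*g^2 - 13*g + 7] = 3*g^2 + 10*g - 13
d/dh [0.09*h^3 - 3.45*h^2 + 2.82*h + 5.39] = 0.27*h^2 - 6.9*h + 2.82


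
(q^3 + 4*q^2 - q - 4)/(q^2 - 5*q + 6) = (q^3 + 4*q^2 - q - 4)/(q^2 - 5*q + 6)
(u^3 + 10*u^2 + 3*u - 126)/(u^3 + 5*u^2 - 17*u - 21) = (u + 6)/(u + 1)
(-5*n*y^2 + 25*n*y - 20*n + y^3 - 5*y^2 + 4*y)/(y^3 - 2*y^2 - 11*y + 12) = (-5*n + y)/(y + 3)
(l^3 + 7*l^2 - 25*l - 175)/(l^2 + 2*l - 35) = l + 5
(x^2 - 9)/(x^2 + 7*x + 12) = (x - 3)/(x + 4)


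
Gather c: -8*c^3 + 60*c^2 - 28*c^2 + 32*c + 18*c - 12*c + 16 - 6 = -8*c^3 + 32*c^2 + 38*c + 10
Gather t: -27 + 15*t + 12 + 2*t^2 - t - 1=2*t^2 + 14*t - 16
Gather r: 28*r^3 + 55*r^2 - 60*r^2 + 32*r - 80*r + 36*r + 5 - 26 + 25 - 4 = 28*r^3 - 5*r^2 - 12*r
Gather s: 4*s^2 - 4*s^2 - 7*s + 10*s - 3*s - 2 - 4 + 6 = 0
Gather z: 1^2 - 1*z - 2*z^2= -2*z^2 - z + 1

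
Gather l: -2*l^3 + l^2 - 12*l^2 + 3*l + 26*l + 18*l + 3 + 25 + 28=-2*l^3 - 11*l^2 + 47*l + 56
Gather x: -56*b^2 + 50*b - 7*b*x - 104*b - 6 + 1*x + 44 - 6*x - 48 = -56*b^2 - 54*b + x*(-7*b - 5) - 10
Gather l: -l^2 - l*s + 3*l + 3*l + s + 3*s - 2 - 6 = -l^2 + l*(6 - s) + 4*s - 8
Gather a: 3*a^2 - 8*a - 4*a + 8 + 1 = 3*a^2 - 12*a + 9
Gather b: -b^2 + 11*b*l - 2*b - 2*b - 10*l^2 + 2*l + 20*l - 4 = -b^2 + b*(11*l - 4) - 10*l^2 + 22*l - 4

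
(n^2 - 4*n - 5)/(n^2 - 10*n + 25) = (n + 1)/(n - 5)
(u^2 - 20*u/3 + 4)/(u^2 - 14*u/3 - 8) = (3*u - 2)/(3*u + 4)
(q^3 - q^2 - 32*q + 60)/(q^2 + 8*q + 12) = (q^2 - 7*q + 10)/(q + 2)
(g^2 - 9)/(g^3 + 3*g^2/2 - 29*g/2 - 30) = 2*(g - 3)/(2*g^2 - 3*g - 20)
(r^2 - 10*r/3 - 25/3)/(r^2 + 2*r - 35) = (r + 5/3)/(r + 7)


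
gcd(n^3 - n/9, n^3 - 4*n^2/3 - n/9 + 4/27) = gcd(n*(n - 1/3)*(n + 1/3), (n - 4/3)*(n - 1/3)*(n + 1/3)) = n^2 - 1/9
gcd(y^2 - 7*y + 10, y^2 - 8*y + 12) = y - 2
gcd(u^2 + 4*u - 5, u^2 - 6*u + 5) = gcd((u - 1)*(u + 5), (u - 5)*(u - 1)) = u - 1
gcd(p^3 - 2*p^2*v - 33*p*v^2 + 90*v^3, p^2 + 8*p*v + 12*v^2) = p + 6*v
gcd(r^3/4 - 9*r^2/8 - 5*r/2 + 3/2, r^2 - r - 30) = r - 6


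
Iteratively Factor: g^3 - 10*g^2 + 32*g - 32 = (g - 2)*(g^2 - 8*g + 16) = (g - 4)*(g - 2)*(g - 4)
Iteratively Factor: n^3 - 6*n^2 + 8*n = (n - 2)*(n^2 - 4*n) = n*(n - 2)*(n - 4)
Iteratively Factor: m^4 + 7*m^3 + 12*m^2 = (m + 4)*(m^3 + 3*m^2) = m*(m + 4)*(m^2 + 3*m) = m*(m + 3)*(m + 4)*(m)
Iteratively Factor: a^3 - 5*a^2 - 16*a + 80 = (a - 4)*(a^2 - a - 20) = (a - 5)*(a - 4)*(a + 4)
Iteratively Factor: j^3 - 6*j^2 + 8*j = (j - 2)*(j^2 - 4*j) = j*(j - 2)*(j - 4)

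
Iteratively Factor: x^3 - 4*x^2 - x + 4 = (x + 1)*(x^2 - 5*x + 4) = (x - 1)*(x + 1)*(x - 4)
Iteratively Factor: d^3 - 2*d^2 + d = (d)*(d^2 - 2*d + 1) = d*(d - 1)*(d - 1)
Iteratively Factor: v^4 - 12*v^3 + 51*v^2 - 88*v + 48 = (v - 4)*(v^3 - 8*v^2 + 19*v - 12) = (v - 4)^2*(v^2 - 4*v + 3) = (v - 4)^2*(v - 1)*(v - 3)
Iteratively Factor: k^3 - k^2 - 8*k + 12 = (k + 3)*(k^2 - 4*k + 4) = (k - 2)*(k + 3)*(k - 2)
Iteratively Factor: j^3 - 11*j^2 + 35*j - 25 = (j - 5)*(j^2 - 6*j + 5) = (j - 5)^2*(j - 1)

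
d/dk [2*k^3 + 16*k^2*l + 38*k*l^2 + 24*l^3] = 6*k^2 + 32*k*l + 38*l^2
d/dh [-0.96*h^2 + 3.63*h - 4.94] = 3.63 - 1.92*h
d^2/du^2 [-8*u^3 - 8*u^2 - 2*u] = -48*u - 16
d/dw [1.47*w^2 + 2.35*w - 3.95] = 2.94*w + 2.35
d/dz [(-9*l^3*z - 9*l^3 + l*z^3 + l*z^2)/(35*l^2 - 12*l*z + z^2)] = l*(-2*(6*l - z)*(9*l^2*z + 9*l^2 - z^3 - z^2) + (-9*l^2 + 3*z^2 + 2*z)*(35*l^2 - 12*l*z + z^2))/(35*l^2 - 12*l*z + z^2)^2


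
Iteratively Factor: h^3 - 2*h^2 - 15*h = (h - 5)*(h^2 + 3*h) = (h - 5)*(h + 3)*(h)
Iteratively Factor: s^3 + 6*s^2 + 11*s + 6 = (s + 1)*(s^2 + 5*s + 6) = (s + 1)*(s + 2)*(s + 3)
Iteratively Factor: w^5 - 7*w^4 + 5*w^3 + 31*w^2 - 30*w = (w - 5)*(w^4 - 2*w^3 - 5*w^2 + 6*w) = (w - 5)*(w - 1)*(w^3 - w^2 - 6*w) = w*(w - 5)*(w - 1)*(w^2 - w - 6) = w*(w - 5)*(w - 3)*(w - 1)*(w + 2)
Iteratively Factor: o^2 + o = (o + 1)*(o)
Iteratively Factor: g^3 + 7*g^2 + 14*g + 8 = (g + 2)*(g^2 + 5*g + 4) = (g + 1)*(g + 2)*(g + 4)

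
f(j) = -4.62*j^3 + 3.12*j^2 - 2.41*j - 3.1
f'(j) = -13.86*j^2 + 6.24*j - 2.41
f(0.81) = -5.46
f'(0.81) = -6.45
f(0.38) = -3.82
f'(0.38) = -2.04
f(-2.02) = 52.58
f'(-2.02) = -71.57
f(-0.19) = -2.50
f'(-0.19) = -4.10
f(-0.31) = -1.92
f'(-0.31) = -5.68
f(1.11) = -8.25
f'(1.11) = -12.56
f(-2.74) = 121.96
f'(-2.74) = -123.56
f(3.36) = -151.22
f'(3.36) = -137.92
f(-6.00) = 1121.60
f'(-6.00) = -538.81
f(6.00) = -903.16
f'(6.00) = -463.93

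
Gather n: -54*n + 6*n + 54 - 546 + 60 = -48*n - 432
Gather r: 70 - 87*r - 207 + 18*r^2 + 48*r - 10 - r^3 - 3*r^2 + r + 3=-r^3 + 15*r^2 - 38*r - 144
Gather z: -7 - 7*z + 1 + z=-6*z - 6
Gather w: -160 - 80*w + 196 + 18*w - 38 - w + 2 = -63*w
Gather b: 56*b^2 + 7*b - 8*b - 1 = 56*b^2 - b - 1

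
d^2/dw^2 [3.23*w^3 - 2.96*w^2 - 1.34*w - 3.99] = 19.38*w - 5.92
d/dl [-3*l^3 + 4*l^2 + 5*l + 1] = -9*l^2 + 8*l + 5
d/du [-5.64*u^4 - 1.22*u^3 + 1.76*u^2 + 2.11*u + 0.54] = -22.56*u^3 - 3.66*u^2 + 3.52*u + 2.11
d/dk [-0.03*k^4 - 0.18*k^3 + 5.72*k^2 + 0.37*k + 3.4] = -0.12*k^3 - 0.54*k^2 + 11.44*k + 0.37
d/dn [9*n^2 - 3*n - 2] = 18*n - 3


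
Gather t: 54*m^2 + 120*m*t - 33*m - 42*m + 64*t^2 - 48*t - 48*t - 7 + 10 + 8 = 54*m^2 - 75*m + 64*t^2 + t*(120*m - 96) + 11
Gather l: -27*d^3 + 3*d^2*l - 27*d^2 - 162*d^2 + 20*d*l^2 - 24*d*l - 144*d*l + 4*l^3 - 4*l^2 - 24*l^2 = -27*d^3 - 189*d^2 + 4*l^3 + l^2*(20*d - 28) + l*(3*d^2 - 168*d)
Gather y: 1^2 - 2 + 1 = 0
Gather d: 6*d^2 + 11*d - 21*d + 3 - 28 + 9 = 6*d^2 - 10*d - 16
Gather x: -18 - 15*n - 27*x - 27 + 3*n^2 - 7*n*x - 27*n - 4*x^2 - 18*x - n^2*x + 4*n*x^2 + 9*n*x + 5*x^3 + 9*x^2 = 3*n^2 - 42*n + 5*x^3 + x^2*(4*n + 5) + x*(-n^2 + 2*n - 45) - 45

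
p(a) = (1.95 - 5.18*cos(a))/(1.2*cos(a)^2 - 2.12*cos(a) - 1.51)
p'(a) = (1.95 - 5.18*cos(a))*(2.4*sin(a)*cos(a) - 2.12*sin(a))/(1.2*cos(a)^2 - 2.12*cos(a) - 1.51)^2 + 5.18*sin(a)/(1.2*cos(a)^2 - 2.12*cos(a) - 1.51)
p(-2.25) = 17.63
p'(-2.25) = 154.85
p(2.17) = 72.34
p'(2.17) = -3017.62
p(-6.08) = 1.28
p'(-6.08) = -0.45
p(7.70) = -0.64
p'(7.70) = -3.45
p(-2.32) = 11.17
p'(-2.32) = 54.88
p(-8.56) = 14.33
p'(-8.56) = 97.55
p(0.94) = 0.47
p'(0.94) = -1.67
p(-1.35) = -0.43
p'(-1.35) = 2.98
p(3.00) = 4.01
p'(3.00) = -1.03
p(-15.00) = 7.42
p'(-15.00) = 19.75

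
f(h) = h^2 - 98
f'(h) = 2*h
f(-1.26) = -96.41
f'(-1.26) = -2.52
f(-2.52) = -91.65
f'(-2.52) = -5.04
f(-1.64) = -95.31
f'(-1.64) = -3.28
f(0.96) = -97.08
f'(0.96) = 1.92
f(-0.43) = -97.82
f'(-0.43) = -0.86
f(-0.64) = -97.59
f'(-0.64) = -1.28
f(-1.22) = -96.51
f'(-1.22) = -2.44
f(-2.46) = -91.95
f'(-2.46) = -4.92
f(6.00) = -62.00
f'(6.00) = 12.00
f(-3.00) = -89.00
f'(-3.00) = -6.00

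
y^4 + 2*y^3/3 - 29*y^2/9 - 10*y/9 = y*(y - 5/3)*(y + 1/3)*(y + 2)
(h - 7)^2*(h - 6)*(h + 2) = h^4 - 18*h^3 + 93*h^2 - 28*h - 588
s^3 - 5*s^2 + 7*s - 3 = (s - 3)*(s - 1)^2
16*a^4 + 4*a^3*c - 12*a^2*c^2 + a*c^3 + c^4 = (-2*a + c)^2*(a + c)*(4*a + c)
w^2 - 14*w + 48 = (w - 8)*(w - 6)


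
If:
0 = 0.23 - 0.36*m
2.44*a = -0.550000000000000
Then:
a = -0.23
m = 0.64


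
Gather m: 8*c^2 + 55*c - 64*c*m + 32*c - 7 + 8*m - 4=8*c^2 + 87*c + m*(8 - 64*c) - 11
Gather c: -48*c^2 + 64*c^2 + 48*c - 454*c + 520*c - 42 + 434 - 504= 16*c^2 + 114*c - 112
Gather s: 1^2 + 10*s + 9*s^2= 9*s^2 + 10*s + 1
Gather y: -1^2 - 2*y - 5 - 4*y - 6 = -6*y - 12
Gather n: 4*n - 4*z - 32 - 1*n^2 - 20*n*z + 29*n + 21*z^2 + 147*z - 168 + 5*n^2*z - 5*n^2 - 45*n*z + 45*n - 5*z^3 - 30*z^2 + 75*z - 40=n^2*(5*z - 6) + n*(78 - 65*z) - 5*z^3 - 9*z^2 + 218*z - 240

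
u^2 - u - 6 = (u - 3)*(u + 2)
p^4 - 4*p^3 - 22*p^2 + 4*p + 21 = (p - 7)*(p - 1)*(p + 1)*(p + 3)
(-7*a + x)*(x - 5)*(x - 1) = -7*a*x^2 + 42*a*x - 35*a + x^3 - 6*x^2 + 5*x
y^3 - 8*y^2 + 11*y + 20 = (y - 5)*(y - 4)*(y + 1)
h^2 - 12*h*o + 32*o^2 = (h - 8*o)*(h - 4*o)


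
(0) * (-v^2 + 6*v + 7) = 0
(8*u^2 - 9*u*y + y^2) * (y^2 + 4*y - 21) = 8*u^2*y^2 + 32*u^2*y - 168*u^2 - 9*u*y^3 - 36*u*y^2 + 189*u*y + y^4 + 4*y^3 - 21*y^2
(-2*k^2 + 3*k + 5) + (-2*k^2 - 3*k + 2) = 7 - 4*k^2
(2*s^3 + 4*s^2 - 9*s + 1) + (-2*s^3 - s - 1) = 4*s^2 - 10*s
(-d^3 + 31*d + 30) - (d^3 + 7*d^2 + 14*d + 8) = -2*d^3 - 7*d^2 + 17*d + 22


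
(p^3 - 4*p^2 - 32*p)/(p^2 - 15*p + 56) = p*(p + 4)/(p - 7)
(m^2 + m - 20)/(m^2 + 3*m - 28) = (m + 5)/(m + 7)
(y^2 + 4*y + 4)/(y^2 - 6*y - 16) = (y + 2)/(y - 8)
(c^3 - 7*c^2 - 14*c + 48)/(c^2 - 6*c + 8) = (c^2 - 5*c - 24)/(c - 4)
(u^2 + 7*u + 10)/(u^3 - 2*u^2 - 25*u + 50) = (u + 2)/(u^2 - 7*u + 10)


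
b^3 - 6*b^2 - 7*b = b*(b - 7)*(b + 1)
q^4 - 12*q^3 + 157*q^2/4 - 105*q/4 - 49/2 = (q - 7)*(q - 7/2)*(q - 2)*(q + 1/2)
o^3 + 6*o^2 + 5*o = o*(o + 1)*(o + 5)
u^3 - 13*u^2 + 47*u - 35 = (u - 7)*(u - 5)*(u - 1)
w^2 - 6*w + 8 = (w - 4)*(w - 2)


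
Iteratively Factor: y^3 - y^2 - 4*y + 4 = (y + 2)*(y^2 - 3*y + 2) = (y - 1)*(y + 2)*(y - 2)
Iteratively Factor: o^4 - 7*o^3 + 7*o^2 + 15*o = (o + 1)*(o^3 - 8*o^2 + 15*o) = o*(o + 1)*(o^2 - 8*o + 15) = o*(o - 3)*(o + 1)*(o - 5)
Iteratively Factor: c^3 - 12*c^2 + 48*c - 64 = (c - 4)*(c^2 - 8*c + 16) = (c - 4)^2*(c - 4)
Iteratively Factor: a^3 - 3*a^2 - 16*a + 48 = (a - 4)*(a^2 + a - 12) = (a - 4)*(a - 3)*(a + 4)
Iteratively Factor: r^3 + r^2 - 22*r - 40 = (r - 5)*(r^2 + 6*r + 8) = (r - 5)*(r + 2)*(r + 4)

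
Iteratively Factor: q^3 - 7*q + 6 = (q - 2)*(q^2 + 2*q - 3) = (q - 2)*(q - 1)*(q + 3)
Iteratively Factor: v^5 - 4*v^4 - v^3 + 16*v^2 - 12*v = (v - 1)*(v^4 - 3*v^3 - 4*v^2 + 12*v) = (v - 3)*(v - 1)*(v^3 - 4*v) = (v - 3)*(v - 2)*(v - 1)*(v^2 + 2*v) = v*(v - 3)*(v - 2)*(v - 1)*(v + 2)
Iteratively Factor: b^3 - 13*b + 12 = (b + 4)*(b^2 - 4*b + 3) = (b - 3)*(b + 4)*(b - 1)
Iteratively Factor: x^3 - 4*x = (x + 2)*(x^2 - 2*x) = (x - 2)*(x + 2)*(x)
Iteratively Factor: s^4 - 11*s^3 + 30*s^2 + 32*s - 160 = (s - 4)*(s^3 - 7*s^2 + 2*s + 40) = (s - 4)*(s + 2)*(s^2 - 9*s + 20) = (s - 4)^2*(s + 2)*(s - 5)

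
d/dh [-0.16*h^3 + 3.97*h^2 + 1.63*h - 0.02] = -0.48*h^2 + 7.94*h + 1.63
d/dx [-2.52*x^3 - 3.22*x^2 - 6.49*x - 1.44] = -7.56*x^2 - 6.44*x - 6.49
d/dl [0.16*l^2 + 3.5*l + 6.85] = 0.32*l + 3.5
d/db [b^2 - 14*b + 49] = 2*b - 14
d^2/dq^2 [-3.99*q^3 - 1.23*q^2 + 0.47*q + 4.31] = -23.94*q - 2.46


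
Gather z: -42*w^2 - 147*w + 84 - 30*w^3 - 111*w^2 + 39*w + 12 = -30*w^3 - 153*w^2 - 108*w + 96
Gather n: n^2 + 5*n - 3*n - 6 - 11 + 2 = n^2 + 2*n - 15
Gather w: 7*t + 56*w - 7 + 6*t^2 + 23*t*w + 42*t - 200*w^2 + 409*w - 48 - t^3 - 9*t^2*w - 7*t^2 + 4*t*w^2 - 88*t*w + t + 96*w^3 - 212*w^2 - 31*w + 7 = -t^3 - t^2 + 50*t + 96*w^3 + w^2*(4*t - 412) + w*(-9*t^2 - 65*t + 434) - 48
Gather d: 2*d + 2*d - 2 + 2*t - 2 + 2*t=4*d + 4*t - 4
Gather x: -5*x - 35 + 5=-5*x - 30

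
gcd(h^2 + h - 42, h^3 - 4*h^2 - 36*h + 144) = h - 6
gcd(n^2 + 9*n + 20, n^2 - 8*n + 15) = 1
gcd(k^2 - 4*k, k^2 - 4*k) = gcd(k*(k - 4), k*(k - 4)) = k^2 - 4*k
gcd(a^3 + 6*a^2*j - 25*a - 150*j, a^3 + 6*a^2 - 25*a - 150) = a^2 - 25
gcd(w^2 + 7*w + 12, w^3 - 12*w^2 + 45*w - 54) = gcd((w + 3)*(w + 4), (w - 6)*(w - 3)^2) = 1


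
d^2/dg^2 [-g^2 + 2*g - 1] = -2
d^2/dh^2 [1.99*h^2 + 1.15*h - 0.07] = 3.98000000000000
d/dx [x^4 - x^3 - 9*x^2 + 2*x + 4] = 4*x^3 - 3*x^2 - 18*x + 2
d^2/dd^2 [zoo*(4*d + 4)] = 0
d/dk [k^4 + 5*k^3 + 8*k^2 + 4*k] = 4*k^3 + 15*k^2 + 16*k + 4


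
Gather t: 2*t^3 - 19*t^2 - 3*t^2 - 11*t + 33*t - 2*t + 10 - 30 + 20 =2*t^3 - 22*t^2 + 20*t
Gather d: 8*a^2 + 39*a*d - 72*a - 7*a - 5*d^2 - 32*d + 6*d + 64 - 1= 8*a^2 - 79*a - 5*d^2 + d*(39*a - 26) + 63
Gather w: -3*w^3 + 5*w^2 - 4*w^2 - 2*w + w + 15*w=-3*w^3 + w^2 + 14*w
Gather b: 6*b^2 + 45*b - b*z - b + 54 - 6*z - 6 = 6*b^2 + b*(44 - z) - 6*z + 48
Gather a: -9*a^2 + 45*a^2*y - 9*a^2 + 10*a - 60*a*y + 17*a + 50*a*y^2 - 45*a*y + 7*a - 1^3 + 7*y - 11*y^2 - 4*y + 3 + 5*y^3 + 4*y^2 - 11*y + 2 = a^2*(45*y - 18) + a*(50*y^2 - 105*y + 34) + 5*y^3 - 7*y^2 - 8*y + 4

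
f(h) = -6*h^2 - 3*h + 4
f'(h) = -12*h - 3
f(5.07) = -165.44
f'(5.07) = -63.84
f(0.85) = -2.88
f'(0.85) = -13.20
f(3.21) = -67.45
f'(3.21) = -41.52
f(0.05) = 3.84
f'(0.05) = -3.60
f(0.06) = 3.80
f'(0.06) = -3.72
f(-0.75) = 2.88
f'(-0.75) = 6.00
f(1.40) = -11.96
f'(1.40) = -19.80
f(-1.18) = -0.81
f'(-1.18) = 11.16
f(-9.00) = -455.00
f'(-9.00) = 105.00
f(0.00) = 4.00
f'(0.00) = -3.00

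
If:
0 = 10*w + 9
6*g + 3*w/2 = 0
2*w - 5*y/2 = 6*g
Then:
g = 9/40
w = -9/10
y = -63/50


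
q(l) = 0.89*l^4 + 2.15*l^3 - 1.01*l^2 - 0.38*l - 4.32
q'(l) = 3.56*l^3 + 6.45*l^2 - 2.02*l - 0.38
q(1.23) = -0.28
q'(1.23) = 13.52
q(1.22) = -0.41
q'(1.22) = 13.22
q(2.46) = 53.23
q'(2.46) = 86.68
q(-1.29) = -7.66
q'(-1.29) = 5.32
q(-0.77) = -5.29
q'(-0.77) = 3.37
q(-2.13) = -10.55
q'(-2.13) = -1.22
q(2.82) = 91.08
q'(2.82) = 125.05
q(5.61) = 1222.90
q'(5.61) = 819.83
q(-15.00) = 37574.13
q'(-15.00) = -10533.83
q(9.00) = 7317.09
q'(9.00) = 3099.13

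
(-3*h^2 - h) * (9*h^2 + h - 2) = -27*h^4 - 12*h^3 + 5*h^2 + 2*h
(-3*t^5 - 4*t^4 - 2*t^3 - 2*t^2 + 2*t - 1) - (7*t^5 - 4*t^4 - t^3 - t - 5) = -10*t^5 - t^3 - 2*t^2 + 3*t + 4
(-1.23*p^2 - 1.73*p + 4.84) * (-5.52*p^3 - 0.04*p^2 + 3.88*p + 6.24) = 6.7896*p^5 + 9.5988*p^4 - 31.42*p^3 - 14.5812*p^2 + 7.984*p + 30.2016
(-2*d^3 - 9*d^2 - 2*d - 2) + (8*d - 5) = -2*d^3 - 9*d^2 + 6*d - 7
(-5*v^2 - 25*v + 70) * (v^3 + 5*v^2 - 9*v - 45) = -5*v^5 - 50*v^4 - 10*v^3 + 800*v^2 + 495*v - 3150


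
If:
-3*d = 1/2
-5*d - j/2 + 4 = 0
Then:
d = -1/6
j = 29/3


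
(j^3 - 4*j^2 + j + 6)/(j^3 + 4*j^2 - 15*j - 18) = (j - 2)/(j + 6)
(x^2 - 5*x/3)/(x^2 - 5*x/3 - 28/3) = x*(5 - 3*x)/(-3*x^2 + 5*x + 28)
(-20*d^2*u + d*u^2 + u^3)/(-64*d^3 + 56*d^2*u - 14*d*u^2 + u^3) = u*(5*d + u)/(16*d^2 - 10*d*u + u^2)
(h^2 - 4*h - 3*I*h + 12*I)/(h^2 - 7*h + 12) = (h - 3*I)/(h - 3)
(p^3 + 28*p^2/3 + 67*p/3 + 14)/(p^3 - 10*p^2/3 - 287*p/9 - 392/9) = 3*(p^2 + 7*p + 6)/(3*p^2 - 17*p - 56)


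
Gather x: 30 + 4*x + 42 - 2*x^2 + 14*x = -2*x^2 + 18*x + 72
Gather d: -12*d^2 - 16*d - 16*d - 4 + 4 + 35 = -12*d^2 - 32*d + 35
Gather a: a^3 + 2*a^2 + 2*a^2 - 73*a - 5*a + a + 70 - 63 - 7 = a^3 + 4*a^2 - 77*a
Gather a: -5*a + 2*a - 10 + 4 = -3*a - 6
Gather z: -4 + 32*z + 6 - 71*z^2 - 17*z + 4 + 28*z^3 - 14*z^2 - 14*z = 28*z^3 - 85*z^2 + z + 6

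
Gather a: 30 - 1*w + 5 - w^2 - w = -w^2 - 2*w + 35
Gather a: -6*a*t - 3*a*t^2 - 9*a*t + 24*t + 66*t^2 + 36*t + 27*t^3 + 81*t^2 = a*(-3*t^2 - 15*t) + 27*t^3 + 147*t^2 + 60*t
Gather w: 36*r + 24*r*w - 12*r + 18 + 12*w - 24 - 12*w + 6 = 24*r*w + 24*r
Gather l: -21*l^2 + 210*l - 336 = -21*l^2 + 210*l - 336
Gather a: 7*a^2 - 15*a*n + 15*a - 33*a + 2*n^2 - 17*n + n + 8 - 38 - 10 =7*a^2 + a*(-15*n - 18) + 2*n^2 - 16*n - 40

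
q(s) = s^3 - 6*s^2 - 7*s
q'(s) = 3*s^2 - 12*s - 7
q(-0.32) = 1.59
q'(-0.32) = -2.85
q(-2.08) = -20.40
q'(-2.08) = 30.94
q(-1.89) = -14.95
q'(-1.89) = 26.40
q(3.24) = -51.65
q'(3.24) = -14.39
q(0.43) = -4.04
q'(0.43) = -11.61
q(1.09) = -13.46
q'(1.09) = -16.52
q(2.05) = -30.95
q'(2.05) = -18.99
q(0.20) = -1.63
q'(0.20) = -9.28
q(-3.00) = -60.00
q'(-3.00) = 56.00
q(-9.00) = -1152.00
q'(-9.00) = 344.00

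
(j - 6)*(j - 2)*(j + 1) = j^3 - 7*j^2 + 4*j + 12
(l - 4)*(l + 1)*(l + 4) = l^3 + l^2 - 16*l - 16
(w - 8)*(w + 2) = w^2 - 6*w - 16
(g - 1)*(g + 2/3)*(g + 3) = g^3 + 8*g^2/3 - 5*g/3 - 2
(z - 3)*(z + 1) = z^2 - 2*z - 3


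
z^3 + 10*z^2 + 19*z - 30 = (z - 1)*(z + 5)*(z + 6)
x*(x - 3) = x^2 - 3*x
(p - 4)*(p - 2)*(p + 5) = p^3 - p^2 - 22*p + 40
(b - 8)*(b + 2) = b^2 - 6*b - 16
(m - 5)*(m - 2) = m^2 - 7*m + 10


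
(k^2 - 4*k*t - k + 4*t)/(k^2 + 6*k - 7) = (k - 4*t)/(k + 7)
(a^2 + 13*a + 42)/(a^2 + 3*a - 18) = (a + 7)/(a - 3)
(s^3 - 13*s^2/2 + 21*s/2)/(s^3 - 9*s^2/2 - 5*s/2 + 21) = s/(s + 2)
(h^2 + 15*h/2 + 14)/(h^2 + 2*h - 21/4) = 2*(h + 4)/(2*h - 3)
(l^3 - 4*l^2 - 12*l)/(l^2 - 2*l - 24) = l*(l + 2)/(l + 4)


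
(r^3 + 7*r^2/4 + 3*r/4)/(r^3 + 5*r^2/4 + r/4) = (4*r + 3)/(4*r + 1)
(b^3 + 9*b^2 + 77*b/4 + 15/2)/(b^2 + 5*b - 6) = (b^2 + 3*b + 5/4)/(b - 1)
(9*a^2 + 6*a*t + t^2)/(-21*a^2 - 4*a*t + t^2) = (3*a + t)/(-7*a + t)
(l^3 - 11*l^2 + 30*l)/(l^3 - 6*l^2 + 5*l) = (l - 6)/(l - 1)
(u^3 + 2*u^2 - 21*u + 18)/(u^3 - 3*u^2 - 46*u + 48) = (u - 3)/(u - 8)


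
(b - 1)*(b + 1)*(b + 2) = b^3 + 2*b^2 - b - 2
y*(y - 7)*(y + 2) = y^3 - 5*y^2 - 14*y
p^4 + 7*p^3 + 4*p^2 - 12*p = p*(p - 1)*(p + 2)*(p + 6)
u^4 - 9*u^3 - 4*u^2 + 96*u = u*(u - 8)*(u - 4)*(u + 3)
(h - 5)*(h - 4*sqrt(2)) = h^2 - 4*sqrt(2)*h - 5*h + 20*sqrt(2)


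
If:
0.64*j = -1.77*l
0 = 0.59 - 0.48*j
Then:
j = 1.23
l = -0.44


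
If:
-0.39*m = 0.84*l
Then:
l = -0.464285714285714*m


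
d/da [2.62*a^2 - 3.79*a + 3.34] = 5.24*a - 3.79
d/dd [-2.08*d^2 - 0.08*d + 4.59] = -4.16*d - 0.08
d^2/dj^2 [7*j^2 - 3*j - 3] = 14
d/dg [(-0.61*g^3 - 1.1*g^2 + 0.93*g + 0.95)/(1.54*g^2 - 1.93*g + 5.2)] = (-0.9394*g^4 + 2.3546*g^3 - 8.8252*g^2 - 14.366*g + 6.6695)/(2.3716*g^4 - 5.9444*g^3 + 19.7409*g^2 - 20.072*g + 27.04)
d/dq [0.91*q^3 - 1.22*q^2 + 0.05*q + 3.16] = 2.73*q^2 - 2.44*q + 0.05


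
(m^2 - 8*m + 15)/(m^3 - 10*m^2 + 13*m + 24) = (m - 5)/(m^2 - 7*m - 8)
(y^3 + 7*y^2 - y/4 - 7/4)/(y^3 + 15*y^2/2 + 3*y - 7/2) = (y + 1/2)/(y + 1)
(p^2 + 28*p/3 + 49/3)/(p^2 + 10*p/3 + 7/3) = (p + 7)/(p + 1)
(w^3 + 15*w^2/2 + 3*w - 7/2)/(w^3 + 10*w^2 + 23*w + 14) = (w - 1/2)/(w + 2)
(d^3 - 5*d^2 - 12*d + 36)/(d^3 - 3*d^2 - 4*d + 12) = (d^2 - 3*d - 18)/(d^2 - d - 6)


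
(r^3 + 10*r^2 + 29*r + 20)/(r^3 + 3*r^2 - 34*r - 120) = (r + 1)/(r - 6)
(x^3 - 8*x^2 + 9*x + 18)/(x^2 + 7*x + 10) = (x^3 - 8*x^2 + 9*x + 18)/(x^2 + 7*x + 10)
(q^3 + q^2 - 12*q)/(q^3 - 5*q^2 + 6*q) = (q + 4)/(q - 2)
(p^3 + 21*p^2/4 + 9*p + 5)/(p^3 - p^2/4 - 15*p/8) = 2*(p^2 + 4*p + 4)/(p*(2*p - 3))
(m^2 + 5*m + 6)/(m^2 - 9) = (m + 2)/(m - 3)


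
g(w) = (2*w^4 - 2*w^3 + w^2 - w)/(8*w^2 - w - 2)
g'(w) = (1 - 16*w)*(2*w^4 - 2*w^3 + w^2 - w)/(8*w^2 - w - 2)^2 + (8*w^3 - 6*w^2 + 2*w - 1)/(8*w^2 - w - 2)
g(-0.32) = -0.59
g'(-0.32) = 7.13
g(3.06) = 1.78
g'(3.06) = 1.33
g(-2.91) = 2.97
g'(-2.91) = -1.65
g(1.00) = 0.00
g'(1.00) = 0.60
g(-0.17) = -0.13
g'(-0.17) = 1.28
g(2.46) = 1.07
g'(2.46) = 1.04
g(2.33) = 0.94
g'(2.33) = 0.98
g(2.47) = 1.08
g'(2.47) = 1.04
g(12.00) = 33.52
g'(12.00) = 5.78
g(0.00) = 0.00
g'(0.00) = 0.50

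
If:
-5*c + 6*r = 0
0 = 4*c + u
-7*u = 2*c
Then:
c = 0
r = 0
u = 0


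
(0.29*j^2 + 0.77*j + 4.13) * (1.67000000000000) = 0.4843*j^2 + 1.2859*j + 6.8971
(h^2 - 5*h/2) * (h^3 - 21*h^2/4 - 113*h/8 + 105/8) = h^5 - 31*h^4/4 - h^3 + 775*h^2/16 - 525*h/16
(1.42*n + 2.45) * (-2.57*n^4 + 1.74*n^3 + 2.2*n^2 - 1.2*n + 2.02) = -3.6494*n^5 - 3.8257*n^4 + 7.387*n^3 + 3.686*n^2 - 0.0716000000000001*n + 4.949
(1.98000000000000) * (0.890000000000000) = 1.76220000000000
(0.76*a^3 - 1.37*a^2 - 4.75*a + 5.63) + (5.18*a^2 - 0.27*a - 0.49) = 0.76*a^3 + 3.81*a^2 - 5.02*a + 5.14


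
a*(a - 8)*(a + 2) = a^3 - 6*a^2 - 16*a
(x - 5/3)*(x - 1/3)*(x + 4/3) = x^3 - 2*x^2/3 - 19*x/9 + 20/27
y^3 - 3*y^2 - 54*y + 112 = (y - 8)*(y - 2)*(y + 7)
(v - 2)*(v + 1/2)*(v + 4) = v^3 + 5*v^2/2 - 7*v - 4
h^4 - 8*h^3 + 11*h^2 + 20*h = h*(h - 5)*(h - 4)*(h + 1)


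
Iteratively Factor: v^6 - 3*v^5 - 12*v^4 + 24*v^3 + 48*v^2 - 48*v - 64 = (v + 1)*(v^5 - 4*v^4 - 8*v^3 + 32*v^2 + 16*v - 64) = (v - 2)*(v + 1)*(v^4 - 2*v^3 - 12*v^2 + 8*v + 32) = (v - 4)*(v - 2)*(v + 1)*(v^3 + 2*v^2 - 4*v - 8) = (v - 4)*(v - 2)*(v + 1)*(v + 2)*(v^2 - 4) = (v - 4)*(v - 2)^2*(v + 1)*(v + 2)*(v + 2)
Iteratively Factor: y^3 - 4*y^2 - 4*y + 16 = (y + 2)*(y^2 - 6*y + 8) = (y - 4)*(y + 2)*(y - 2)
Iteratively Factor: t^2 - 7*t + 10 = (t - 2)*(t - 5)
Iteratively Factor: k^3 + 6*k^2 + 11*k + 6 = (k + 2)*(k^2 + 4*k + 3) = (k + 1)*(k + 2)*(k + 3)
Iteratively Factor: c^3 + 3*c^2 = (c)*(c^2 + 3*c) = c^2*(c + 3)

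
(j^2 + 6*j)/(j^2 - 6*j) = (j + 6)/(j - 6)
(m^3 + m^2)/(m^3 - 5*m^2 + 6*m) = m*(m + 1)/(m^2 - 5*m + 6)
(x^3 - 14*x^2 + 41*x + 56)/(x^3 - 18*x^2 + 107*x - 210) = (x^2 - 7*x - 8)/(x^2 - 11*x + 30)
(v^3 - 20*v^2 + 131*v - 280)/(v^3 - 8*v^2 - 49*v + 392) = (v - 5)/(v + 7)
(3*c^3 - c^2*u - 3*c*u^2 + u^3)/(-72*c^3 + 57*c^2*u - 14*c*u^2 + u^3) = (-c^2 + u^2)/(24*c^2 - 11*c*u + u^2)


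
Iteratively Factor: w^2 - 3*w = (w - 3)*(w)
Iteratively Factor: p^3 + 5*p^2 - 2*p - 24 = (p + 3)*(p^2 + 2*p - 8) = (p - 2)*(p + 3)*(p + 4)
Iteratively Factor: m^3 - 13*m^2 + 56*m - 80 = (m - 4)*(m^2 - 9*m + 20) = (m - 4)^2*(m - 5)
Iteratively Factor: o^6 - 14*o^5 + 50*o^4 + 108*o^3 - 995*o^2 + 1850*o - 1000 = (o - 1)*(o^5 - 13*o^4 + 37*o^3 + 145*o^2 - 850*o + 1000) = (o - 2)*(o - 1)*(o^4 - 11*o^3 + 15*o^2 + 175*o - 500) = (o - 2)*(o - 1)*(o + 4)*(o^3 - 15*o^2 + 75*o - 125) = (o - 5)*(o - 2)*(o - 1)*(o + 4)*(o^2 - 10*o + 25) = (o - 5)^2*(o - 2)*(o - 1)*(o + 4)*(o - 5)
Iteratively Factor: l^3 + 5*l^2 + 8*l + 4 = (l + 2)*(l^2 + 3*l + 2) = (l + 2)^2*(l + 1)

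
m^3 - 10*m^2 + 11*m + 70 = (m - 7)*(m - 5)*(m + 2)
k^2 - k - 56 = (k - 8)*(k + 7)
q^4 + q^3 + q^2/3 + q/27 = q*(q + 1/3)^3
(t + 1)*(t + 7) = t^2 + 8*t + 7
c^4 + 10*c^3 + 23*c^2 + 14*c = c*(c + 1)*(c + 2)*(c + 7)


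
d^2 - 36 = (d - 6)*(d + 6)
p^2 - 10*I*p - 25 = (p - 5*I)^2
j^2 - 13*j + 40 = (j - 8)*(j - 5)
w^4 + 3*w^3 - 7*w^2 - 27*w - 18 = (w - 3)*(w + 1)*(w + 2)*(w + 3)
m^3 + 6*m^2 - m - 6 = (m - 1)*(m + 1)*(m + 6)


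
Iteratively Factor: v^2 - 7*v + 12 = (v - 3)*(v - 4)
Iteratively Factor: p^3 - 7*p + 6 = (p - 2)*(p^2 + 2*p - 3) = (p - 2)*(p + 3)*(p - 1)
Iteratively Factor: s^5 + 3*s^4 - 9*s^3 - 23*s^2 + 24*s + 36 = (s - 2)*(s^4 + 5*s^3 + s^2 - 21*s - 18) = (s - 2)*(s + 3)*(s^3 + 2*s^2 - 5*s - 6) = (s - 2)*(s + 3)^2*(s^2 - s - 2) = (s - 2)^2*(s + 3)^2*(s + 1)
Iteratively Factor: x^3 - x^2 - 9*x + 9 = (x - 1)*(x^2 - 9) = (x - 1)*(x + 3)*(x - 3)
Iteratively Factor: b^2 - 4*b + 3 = (b - 1)*(b - 3)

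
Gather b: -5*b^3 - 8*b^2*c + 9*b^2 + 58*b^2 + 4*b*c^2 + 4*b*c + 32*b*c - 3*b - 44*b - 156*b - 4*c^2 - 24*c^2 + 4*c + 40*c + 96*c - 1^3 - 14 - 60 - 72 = -5*b^3 + b^2*(67 - 8*c) + b*(4*c^2 + 36*c - 203) - 28*c^2 + 140*c - 147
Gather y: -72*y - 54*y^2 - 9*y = -54*y^2 - 81*y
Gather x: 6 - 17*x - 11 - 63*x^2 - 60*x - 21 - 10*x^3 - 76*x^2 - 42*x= -10*x^3 - 139*x^2 - 119*x - 26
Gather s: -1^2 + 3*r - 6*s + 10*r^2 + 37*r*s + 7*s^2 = 10*r^2 + 3*r + 7*s^2 + s*(37*r - 6) - 1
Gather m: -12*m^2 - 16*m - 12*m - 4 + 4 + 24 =-12*m^2 - 28*m + 24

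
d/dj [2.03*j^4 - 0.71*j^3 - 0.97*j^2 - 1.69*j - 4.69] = 8.12*j^3 - 2.13*j^2 - 1.94*j - 1.69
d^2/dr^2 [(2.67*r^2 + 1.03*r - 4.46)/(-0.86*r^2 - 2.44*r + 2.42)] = (-1.77635683940025e-15*r^4 + 9.68188000000001*r^3 - 13.549128*r^2 + 43.291368*r + 28.233352)/(0.636056*r^6 + 5.413872*r^5 + 9.990792*r^4 - 15.941984*r^3 - 28.113624*r^2 + 42.868848*r - 14.172488)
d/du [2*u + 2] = 2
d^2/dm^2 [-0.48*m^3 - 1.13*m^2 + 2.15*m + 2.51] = -2.88*m - 2.26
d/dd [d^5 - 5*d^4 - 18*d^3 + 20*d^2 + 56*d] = 5*d^4 - 20*d^3 - 54*d^2 + 40*d + 56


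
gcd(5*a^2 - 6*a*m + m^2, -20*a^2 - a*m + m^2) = 5*a - m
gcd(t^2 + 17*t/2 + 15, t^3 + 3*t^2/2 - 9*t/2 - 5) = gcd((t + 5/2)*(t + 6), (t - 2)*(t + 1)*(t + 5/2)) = t + 5/2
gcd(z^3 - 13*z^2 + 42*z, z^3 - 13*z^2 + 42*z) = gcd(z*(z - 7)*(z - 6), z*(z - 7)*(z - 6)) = z^3 - 13*z^2 + 42*z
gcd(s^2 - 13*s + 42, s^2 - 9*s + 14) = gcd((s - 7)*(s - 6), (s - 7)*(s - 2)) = s - 7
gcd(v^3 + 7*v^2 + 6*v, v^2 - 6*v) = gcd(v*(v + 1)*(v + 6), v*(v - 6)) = v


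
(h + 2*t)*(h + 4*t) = h^2 + 6*h*t + 8*t^2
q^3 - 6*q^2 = q^2*(q - 6)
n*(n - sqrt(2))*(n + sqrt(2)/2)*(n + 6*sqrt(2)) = n^4 + 11*sqrt(2)*n^3/2 - 7*n^2 - 6*sqrt(2)*n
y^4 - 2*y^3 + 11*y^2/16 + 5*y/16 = y*(y - 5/4)*(y - 1)*(y + 1/4)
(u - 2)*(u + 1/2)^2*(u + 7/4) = u^4 + 3*u^3/4 - 7*u^2/2 - 57*u/16 - 7/8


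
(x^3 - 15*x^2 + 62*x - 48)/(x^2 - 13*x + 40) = (x^2 - 7*x + 6)/(x - 5)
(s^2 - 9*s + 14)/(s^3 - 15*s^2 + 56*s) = (s - 2)/(s*(s - 8))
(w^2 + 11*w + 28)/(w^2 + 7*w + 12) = (w + 7)/(w + 3)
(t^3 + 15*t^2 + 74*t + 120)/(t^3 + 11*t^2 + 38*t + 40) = (t + 6)/(t + 2)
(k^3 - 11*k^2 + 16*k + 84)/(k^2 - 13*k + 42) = k + 2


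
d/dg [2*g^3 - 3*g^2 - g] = 6*g^2 - 6*g - 1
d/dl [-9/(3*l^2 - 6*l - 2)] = 54*(l - 1)/(-3*l^2 + 6*l + 2)^2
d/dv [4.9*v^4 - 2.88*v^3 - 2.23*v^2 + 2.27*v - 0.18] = 19.6*v^3 - 8.64*v^2 - 4.46*v + 2.27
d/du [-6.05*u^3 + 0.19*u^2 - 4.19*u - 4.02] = -18.15*u^2 + 0.38*u - 4.19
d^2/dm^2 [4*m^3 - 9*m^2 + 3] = 24*m - 18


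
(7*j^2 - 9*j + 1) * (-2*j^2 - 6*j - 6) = -14*j^4 - 24*j^3 + 10*j^2 + 48*j - 6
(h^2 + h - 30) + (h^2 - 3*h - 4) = 2*h^2 - 2*h - 34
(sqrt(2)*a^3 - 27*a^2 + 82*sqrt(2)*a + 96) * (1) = sqrt(2)*a^3 - 27*a^2 + 82*sqrt(2)*a + 96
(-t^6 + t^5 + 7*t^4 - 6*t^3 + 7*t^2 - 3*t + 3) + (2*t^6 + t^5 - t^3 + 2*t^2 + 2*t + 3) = t^6 + 2*t^5 + 7*t^4 - 7*t^3 + 9*t^2 - t + 6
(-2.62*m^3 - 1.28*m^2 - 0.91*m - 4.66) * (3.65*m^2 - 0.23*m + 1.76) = -9.563*m^5 - 4.0694*m^4 - 7.6383*m^3 - 19.0525*m^2 - 0.5298*m - 8.2016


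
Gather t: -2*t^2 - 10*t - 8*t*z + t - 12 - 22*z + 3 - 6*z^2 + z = -2*t^2 + t*(-8*z - 9) - 6*z^2 - 21*z - 9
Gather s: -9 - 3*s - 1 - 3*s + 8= -6*s - 2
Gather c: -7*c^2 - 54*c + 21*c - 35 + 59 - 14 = -7*c^2 - 33*c + 10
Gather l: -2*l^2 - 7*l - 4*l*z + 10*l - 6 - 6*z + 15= -2*l^2 + l*(3 - 4*z) - 6*z + 9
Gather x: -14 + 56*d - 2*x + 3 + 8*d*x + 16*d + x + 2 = 72*d + x*(8*d - 1) - 9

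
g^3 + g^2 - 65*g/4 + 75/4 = (g - 5/2)*(g - 3/2)*(g + 5)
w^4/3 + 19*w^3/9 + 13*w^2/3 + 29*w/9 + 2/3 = (w/3 + 1)*(w + 1/3)*(w + 1)*(w + 2)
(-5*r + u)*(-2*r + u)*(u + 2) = 10*r^2*u + 20*r^2 - 7*r*u^2 - 14*r*u + u^3 + 2*u^2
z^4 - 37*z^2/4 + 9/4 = (z - 3)*(z - 1/2)*(z + 1/2)*(z + 3)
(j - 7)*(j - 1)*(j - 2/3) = j^3 - 26*j^2/3 + 37*j/3 - 14/3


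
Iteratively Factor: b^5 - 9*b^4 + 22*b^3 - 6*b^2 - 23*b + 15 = (b + 1)*(b^4 - 10*b^3 + 32*b^2 - 38*b + 15) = (b - 5)*(b + 1)*(b^3 - 5*b^2 + 7*b - 3) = (b - 5)*(b - 1)*(b + 1)*(b^2 - 4*b + 3) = (b - 5)*(b - 1)^2*(b + 1)*(b - 3)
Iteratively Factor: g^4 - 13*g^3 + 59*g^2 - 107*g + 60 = (g - 4)*(g^3 - 9*g^2 + 23*g - 15) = (g - 5)*(g - 4)*(g^2 - 4*g + 3) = (g - 5)*(g - 4)*(g - 1)*(g - 3)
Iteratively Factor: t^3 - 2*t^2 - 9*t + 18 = (t + 3)*(t^2 - 5*t + 6) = (t - 3)*(t + 3)*(t - 2)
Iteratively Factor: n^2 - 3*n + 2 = (n - 1)*(n - 2)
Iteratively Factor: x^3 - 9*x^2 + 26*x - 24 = (x - 4)*(x^2 - 5*x + 6) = (x - 4)*(x - 3)*(x - 2)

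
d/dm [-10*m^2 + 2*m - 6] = 2 - 20*m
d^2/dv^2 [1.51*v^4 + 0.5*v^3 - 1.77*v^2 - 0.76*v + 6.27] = 18.12*v^2 + 3.0*v - 3.54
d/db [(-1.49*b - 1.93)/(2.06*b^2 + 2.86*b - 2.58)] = (3.0694*b^2 + 7.9516*b + 9.364)/(4.2436*b^4 + 11.7832*b^3 - 2.45*b^2 - 14.7576*b + 6.6564)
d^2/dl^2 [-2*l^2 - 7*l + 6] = -4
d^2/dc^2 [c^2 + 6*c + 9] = 2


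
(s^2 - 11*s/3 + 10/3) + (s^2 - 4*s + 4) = 2*s^2 - 23*s/3 + 22/3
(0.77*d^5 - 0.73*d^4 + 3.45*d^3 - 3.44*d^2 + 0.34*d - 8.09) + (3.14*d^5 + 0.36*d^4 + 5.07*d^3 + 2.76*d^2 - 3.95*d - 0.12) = 3.91*d^5 - 0.37*d^4 + 8.52*d^3 - 0.68*d^2 - 3.61*d - 8.21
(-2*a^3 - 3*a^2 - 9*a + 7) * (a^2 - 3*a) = -2*a^5 + 3*a^4 + 34*a^2 - 21*a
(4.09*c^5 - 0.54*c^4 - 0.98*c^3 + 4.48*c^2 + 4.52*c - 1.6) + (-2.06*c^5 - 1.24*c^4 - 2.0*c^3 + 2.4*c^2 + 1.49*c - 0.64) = 2.03*c^5 - 1.78*c^4 - 2.98*c^3 + 6.88*c^2 + 6.01*c - 2.24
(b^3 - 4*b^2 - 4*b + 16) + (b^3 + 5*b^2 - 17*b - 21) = 2*b^3 + b^2 - 21*b - 5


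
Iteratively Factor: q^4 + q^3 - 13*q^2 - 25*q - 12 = (q + 1)*(q^3 - 13*q - 12) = (q + 1)*(q + 3)*(q^2 - 3*q - 4) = (q + 1)^2*(q + 3)*(q - 4)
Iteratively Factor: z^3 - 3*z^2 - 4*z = (z + 1)*(z^2 - 4*z) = z*(z + 1)*(z - 4)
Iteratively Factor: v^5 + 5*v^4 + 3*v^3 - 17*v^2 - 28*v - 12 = (v + 1)*(v^4 + 4*v^3 - v^2 - 16*v - 12) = (v + 1)*(v + 2)*(v^3 + 2*v^2 - 5*v - 6) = (v + 1)^2*(v + 2)*(v^2 + v - 6) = (v - 2)*(v + 1)^2*(v + 2)*(v + 3)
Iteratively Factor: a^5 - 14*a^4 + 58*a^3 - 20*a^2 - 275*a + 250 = (a - 5)*(a^4 - 9*a^3 + 13*a^2 + 45*a - 50) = (a - 5)*(a + 2)*(a^3 - 11*a^2 + 35*a - 25) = (a - 5)^2*(a + 2)*(a^2 - 6*a + 5) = (a - 5)^2*(a - 1)*(a + 2)*(a - 5)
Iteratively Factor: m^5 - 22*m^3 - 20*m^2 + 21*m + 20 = (m - 1)*(m^4 + m^3 - 21*m^2 - 41*m - 20) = (m - 1)*(m + 1)*(m^3 - 21*m - 20) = (m - 1)*(m + 1)^2*(m^2 - m - 20) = (m - 1)*(m + 1)^2*(m + 4)*(m - 5)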